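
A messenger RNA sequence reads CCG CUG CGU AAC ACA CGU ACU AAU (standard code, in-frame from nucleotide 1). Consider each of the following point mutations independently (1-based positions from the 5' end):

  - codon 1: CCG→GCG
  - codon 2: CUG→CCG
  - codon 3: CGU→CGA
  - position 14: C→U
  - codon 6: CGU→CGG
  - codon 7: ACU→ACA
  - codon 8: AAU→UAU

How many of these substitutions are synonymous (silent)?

Codon 1: CCG (Pro) → GCG (Ala) — missense.
Codon 2: CUG (Leu) → CCG (Pro) — missense.
Codon 3: CGU (Arg) → CGA (Arg) — synonymous.
Codon 5: ACA (Thr) → AUA (Ile) — missense.
Codon 6: CGU (Arg) → CGG (Arg) — synonymous.
Codon 7: ACU (Thr) → ACA (Thr) — synonymous.
Codon 8: AAU (Asn) → UAU (Tyr) — missense.
Synonymous: 3 of 7.

3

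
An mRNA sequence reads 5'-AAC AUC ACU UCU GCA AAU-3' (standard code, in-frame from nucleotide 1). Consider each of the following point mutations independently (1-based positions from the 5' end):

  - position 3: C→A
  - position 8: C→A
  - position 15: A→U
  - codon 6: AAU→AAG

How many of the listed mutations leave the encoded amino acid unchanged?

Codon 1: AAC (Asn) → AAA (Lys) — missense.
Codon 3: ACU (Thr) → AAU (Asn) — missense.
Codon 5: GCA (Ala) → GCU (Ala) — synonymous.
Codon 6: AAU (Asn) → AAG (Lys) — missense.
Synonymous: 1 of 4.

1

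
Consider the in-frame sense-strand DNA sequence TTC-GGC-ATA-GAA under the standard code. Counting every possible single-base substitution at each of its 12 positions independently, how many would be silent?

Codon 1 (TTC, Phe): 1 synonymous substitution.
Codon 2 (GGC, Gly): 3 synonymous substitutions.
Codon 3 (ATA, Ile): 2 synonymous substitutions.
Codon 4 (GAA, Glu): 1 synonymous substitution.
Total: 1 + 3 + 2 + 1 = 7.

7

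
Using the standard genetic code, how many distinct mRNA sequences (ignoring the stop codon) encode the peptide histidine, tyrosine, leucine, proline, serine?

His: 2 codons.
Tyr: 2 codons.
Leu: 6 codons.
Pro: 4 codons.
Ser: 6 codons.
2 × 2 × 6 × 4 × 6 = 576.

576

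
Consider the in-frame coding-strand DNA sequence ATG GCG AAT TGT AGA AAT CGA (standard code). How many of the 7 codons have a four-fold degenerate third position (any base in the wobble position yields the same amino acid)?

2

Codon 1 ATG (Met): third position 1-fold.
Codon 2 GCG (Ala): third position 4-fold.
Codon 3 AAT (Asn): third position 2-fold.
Codon 4 TGT (Cys): third position 2-fold.
Codon 5 AGA (Arg): third position 2-fold.
Codon 6 AAT (Asn): third position 2-fold.
Codon 7 CGA (Arg): third position 4-fold.
Four-fold degenerate third positions: 2.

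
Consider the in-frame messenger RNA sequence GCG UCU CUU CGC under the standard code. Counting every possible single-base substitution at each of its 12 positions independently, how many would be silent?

Codon 1 (GCG, Ala): 3 synonymous substitutions.
Codon 2 (UCU, Ser): 3 synonymous substitutions.
Codon 3 (CUU, Leu): 3 synonymous substitutions.
Codon 4 (CGC, Arg): 3 synonymous substitutions.
Total: 3 + 3 + 3 + 3 = 12.

12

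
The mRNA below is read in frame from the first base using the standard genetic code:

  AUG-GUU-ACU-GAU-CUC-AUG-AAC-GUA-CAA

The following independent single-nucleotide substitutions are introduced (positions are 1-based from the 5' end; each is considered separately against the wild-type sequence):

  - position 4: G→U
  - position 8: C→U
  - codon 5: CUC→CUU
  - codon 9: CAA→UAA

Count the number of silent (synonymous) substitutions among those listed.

1

Codon 2: GUU (Val) → UUU (Phe) — missense.
Codon 3: ACU (Thr) → AUU (Ile) — missense.
Codon 5: CUC (Leu) → CUU (Leu) — synonymous.
Codon 9: CAA (Gln) → UAA (Stop) — nonsense.
Synonymous: 1 of 4.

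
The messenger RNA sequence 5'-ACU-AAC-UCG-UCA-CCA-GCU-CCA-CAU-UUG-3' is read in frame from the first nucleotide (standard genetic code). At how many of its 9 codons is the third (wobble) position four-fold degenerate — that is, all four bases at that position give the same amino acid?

6

Codon 1 ACU (Thr): third position 4-fold.
Codon 2 AAC (Asn): third position 2-fold.
Codon 3 UCG (Ser): third position 4-fold.
Codon 4 UCA (Ser): third position 4-fold.
Codon 5 CCA (Pro): third position 4-fold.
Codon 6 GCU (Ala): third position 4-fold.
Codon 7 CCA (Pro): third position 4-fold.
Codon 8 CAU (His): third position 2-fold.
Codon 9 UUG (Leu): third position 2-fold.
Four-fold degenerate third positions: 6.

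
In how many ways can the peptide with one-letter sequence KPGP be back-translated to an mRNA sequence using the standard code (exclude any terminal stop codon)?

128

Lys: 2 codons.
Pro: 4 codons.
Gly: 4 codons.
Pro: 4 codons.
2 × 4 × 4 × 4 = 128.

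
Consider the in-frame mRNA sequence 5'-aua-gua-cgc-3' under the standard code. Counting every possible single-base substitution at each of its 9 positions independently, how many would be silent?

8

Codon 1 (AUA, Ile): 2 synonymous substitutions.
Codon 2 (GUA, Val): 3 synonymous substitutions.
Codon 3 (CGC, Arg): 3 synonymous substitutions.
Total: 2 + 3 + 3 = 8.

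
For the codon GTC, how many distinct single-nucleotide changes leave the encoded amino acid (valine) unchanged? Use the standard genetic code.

3

Position 1: none → 0 synonymous.
Position 2: none → 0 synonymous.
Position 3: GTT, GTA, GTG → 3 synonymous.
Total: 0 + 0 + 3 = 3.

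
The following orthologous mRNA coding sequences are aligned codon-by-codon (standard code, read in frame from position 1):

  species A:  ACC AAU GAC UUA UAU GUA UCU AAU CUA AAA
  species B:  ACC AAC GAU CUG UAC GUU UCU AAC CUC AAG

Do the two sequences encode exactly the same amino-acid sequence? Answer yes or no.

Codon 1: ACC Thr / ACC Thr — identical.
Codon 2: AAU Asn / AAC Asn — synonymous.
Codon 3: GAC Asp / GAU Asp — synonymous.
Codon 4: UUA Leu / CUG Leu — synonymous.
Codon 5: UAU Tyr / UAC Tyr — synonymous.
Codon 6: GUA Val / GUU Val — synonymous.
Codon 7: UCU Ser / UCU Ser — identical.
Codon 8: AAU Asn / AAC Asn — synonymous.
Codon 9: CUA Leu / CUC Leu — synonymous.
Codon 10: AAA Lys / AAG Lys — synonymous.
Nonsynonymous differences: 0 → same protein.

yes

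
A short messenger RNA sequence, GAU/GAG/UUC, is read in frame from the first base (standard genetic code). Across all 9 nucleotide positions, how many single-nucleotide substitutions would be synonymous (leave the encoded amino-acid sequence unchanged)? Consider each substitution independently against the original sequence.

3

Codon 1 (GAU, Asp): 1 synonymous substitution.
Codon 2 (GAG, Glu): 1 synonymous substitution.
Codon 3 (UUC, Phe): 1 synonymous substitution.
Total: 1 + 1 + 1 = 3.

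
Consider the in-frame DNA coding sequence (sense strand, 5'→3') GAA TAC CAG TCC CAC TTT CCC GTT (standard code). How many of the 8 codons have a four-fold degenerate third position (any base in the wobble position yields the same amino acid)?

Codon 1 GAA (Glu): third position 2-fold.
Codon 2 TAC (Tyr): third position 2-fold.
Codon 3 CAG (Gln): third position 2-fold.
Codon 4 TCC (Ser): third position 4-fold.
Codon 5 CAC (His): third position 2-fold.
Codon 6 TTT (Phe): third position 2-fold.
Codon 7 CCC (Pro): third position 4-fold.
Codon 8 GTT (Val): third position 4-fold.
Four-fold degenerate third positions: 3.

3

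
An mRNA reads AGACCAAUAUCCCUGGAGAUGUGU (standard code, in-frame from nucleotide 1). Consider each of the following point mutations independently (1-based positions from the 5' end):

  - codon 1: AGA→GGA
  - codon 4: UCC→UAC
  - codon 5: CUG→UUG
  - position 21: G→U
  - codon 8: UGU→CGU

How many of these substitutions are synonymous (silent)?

Codon 1: AGA (Arg) → GGA (Gly) — missense.
Codon 4: UCC (Ser) → UAC (Tyr) — missense.
Codon 5: CUG (Leu) → UUG (Leu) — synonymous.
Codon 7: AUG (Met) → AUU (Ile) — missense.
Codon 8: UGU (Cys) → CGU (Arg) — missense.
Synonymous: 1 of 5.

1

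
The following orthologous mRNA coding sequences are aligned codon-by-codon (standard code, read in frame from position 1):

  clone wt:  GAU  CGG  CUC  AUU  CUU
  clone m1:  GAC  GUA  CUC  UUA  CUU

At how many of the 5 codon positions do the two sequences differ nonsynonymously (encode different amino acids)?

2

Codon 1: GAU Asp / GAC Asp — synonymous.
Codon 2: CGG Arg / GUA Val — nonsynonymous.
Codon 3: CUC Leu / CUC Leu — identical.
Codon 4: AUU Ile / UUA Leu — nonsynonymous.
Codon 5: CUU Leu / CUU Leu — identical.
Nonsynonymous differences: 2.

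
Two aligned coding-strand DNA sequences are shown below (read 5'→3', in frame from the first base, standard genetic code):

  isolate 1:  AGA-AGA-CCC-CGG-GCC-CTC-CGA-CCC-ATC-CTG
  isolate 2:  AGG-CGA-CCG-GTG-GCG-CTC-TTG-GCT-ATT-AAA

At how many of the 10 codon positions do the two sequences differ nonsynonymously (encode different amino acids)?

4

Codon 1: AGA Arg / AGG Arg — synonymous.
Codon 2: AGA Arg / CGA Arg — synonymous.
Codon 3: CCC Pro / CCG Pro — synonymous.
Codon 4: CGG Arg / GTG Val — nonsynonymous.
Codon 5: GCC Ala / GCG Ala — synonymous.
Codon 6: CTC Leu / CTC Leu — identical.
Codon 7: CGA Arg / TTG Leu — nonsynonymous.
Codon 8: CCC Pro / GCT Ala — nonsynonymous.
Codon 9: ATC Ile / ATT Ile — synonymous.
Codon 10: CTG Leu / AAA Lys — nonsynonymous.
Nonsynonymous differences: 4.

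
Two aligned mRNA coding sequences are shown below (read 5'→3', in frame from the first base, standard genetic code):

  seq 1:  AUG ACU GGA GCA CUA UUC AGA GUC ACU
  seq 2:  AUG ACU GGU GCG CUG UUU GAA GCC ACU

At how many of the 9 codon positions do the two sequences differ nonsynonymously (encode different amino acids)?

Codon 1: AUG Met / AUG Met — identical.
Codon 2: ACU Thr / ACU Thr — identical.
Codon 3: GGA Gly / GGU Gly — synonymous.
Codon 4: GCA Ala / GCG Ala — synonymous.
Codon 5: CUA Leu / CUG Leu — synonymous.
Codon 6: UUC Phe / UUU Phe — synonymous.
Codon 7: AGA Arg / GAA Glu — nonsynonymous.
Codon 8: GUC Val / GCC Ala — nonsynonymous.
Codon 9: ACU Thr / ACU Thr — identical.
Nonsynonymous differences: 2.

2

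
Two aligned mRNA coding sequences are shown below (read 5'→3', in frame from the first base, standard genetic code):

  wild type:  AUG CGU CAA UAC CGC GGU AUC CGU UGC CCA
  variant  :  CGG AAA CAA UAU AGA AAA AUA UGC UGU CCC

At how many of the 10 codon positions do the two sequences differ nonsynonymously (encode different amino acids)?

Codon 1: AUG Met / CGG Arg — nonsynonymous.
Codon 2: CGU Arg / AAA Lys — nonsynonymous.
Codon 3: CAA Gln / CAA Gln — identical.
Codon 4: UAC Tyr / UAU Tyr — synonymous.
Codon 5: CGC Arg / AGA Arg — synonymous.
Codon 6: GGU Gly / AAA Lys — nonsynonymous.
Codon 7: AUC Ile / AUA Ile — synonymous.
Codon 8: CGU Arg / UGC Cys — nonsynonymous.
Codon 9: UGC Cys / UGU Cys — synonymous.
Codon 10: CCA Pro / CCC Pro — synonymous.
Nonsynonymous differences: 4.

4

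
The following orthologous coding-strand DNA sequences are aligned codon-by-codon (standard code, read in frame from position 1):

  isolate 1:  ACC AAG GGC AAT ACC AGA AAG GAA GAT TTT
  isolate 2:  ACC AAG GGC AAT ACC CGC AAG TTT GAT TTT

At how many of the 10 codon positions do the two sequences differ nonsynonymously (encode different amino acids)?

1

Codon 1: ACC Thr / ACC Thr — identical.
Codon 2: AAG Lys / AAG Lys — identical.
Codon 3: GGC Gly / GGC Gly — identical.
Codon 4: AAT Asn / AAT Asn — identical.
Codon 5: ACC Thr / ACC Thr — identical.
Codon 6: AGA Arg / CGC Arg — synonymous.
Codon 7: AAG Lys / AAG Lys — identical.
Codon 8: GAA Glu / TTT Phe — nonsynonymous.
Codon 9: GAT Asp / GAT Asp — identical.
Codon 10: TTT Phe / TTT Phe — identical.
Nonsynonymous differences: 1.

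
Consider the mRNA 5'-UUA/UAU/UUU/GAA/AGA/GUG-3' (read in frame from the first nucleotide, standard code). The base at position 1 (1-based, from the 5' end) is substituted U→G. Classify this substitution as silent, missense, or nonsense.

missense

Position 1 falls in codon 1: UUA → Leu.
After the substitution the codon is GUA → Val.
Leu ≠ Val, so this is a missense mutation.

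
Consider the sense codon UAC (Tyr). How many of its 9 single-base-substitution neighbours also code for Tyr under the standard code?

Position 1: none → 0 synonymous.
Position 2: none → 0 synonymous.
Position 3: UAU → 1 synonymous.
Total: 0 + 0 + 1 = 1.

1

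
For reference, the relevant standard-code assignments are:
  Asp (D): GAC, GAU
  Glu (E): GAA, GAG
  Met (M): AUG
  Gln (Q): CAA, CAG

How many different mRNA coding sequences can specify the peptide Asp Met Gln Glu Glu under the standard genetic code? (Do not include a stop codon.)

16

Asp: 2 codons.
Met: 1 codon.
Gln: 2 codons.
Glu: 2 codons.
Glu: 2 codons.
2 × 1 × 2 × 2 × 2 = 16.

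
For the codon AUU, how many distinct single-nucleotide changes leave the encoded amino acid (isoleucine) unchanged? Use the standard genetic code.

Position 1: none → 0 synonymous.
Position 2: none → 0 synonymous.
Position 3: AUC, AUA → 2 synonymous.
Total: 0 + 0 + 2 = 2.

2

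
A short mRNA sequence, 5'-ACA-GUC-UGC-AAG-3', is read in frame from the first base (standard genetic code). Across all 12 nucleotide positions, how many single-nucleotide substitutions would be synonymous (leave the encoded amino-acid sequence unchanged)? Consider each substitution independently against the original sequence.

Codon 1 (ACA, Thr): 3 synonymous substitutions.
Codon 2 (GUC, Val): 3 synonymous substitutions.
Codon 3 (UGC, Cys): 1 synonymous substitution.
Codon 4 (AAG, Lys): 1 synonymous substitution.
Total: 3 + 3 + 1 + 1 = 8.

8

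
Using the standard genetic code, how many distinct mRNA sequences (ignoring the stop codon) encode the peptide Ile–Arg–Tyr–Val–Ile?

432

Ile: 3 codons.
Arg: 6 codons.
Tyr: 2 codons.
Val: 4 codons.
Ile: 3 codons.
3 × 6 × 2 × 4 × 3 = 432.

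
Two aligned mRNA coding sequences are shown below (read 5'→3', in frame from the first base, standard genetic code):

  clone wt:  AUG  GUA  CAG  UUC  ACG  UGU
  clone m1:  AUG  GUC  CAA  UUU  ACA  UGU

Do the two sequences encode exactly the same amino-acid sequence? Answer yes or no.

Codon 1: AUG Met / AUG Met — identical.
Codon 2: GUA Val / GUC Val — synonymous.
Codon 3: CAG Gln / CAA Gln — synonymous.
Codon 4: UUC Phe / UUU Phe — synonymous.
Codon 5: ACG Thr / ACA Thr — synonymous.
Codon 6: UGU Cys / UGU Cys — identical.
Nonsynonymous differences: 0 → same protein.

yes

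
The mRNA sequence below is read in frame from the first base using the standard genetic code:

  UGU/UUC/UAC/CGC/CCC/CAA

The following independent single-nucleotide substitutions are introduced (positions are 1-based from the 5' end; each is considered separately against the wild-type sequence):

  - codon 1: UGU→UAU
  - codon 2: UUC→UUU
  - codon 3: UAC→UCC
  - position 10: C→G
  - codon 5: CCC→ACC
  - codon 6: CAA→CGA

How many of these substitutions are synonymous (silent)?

1

Codon 1: UGU (Cys) → UAU (Tyr) — missense.
Codon 2: UUC (Phe) → UUU (Phe) — synonymous.
Codon 3: UAC (Tyr) → UCC (Ser) — missense.
Codon 4: CGC (Arg) → GGC (Gly) — missense.
Codon 5: CCC (Pro) → ACC (Thr) — missense.
Codon 6: CAA (Gln) → CGA (Arg) — missense.
Synonymous: 1 of 6.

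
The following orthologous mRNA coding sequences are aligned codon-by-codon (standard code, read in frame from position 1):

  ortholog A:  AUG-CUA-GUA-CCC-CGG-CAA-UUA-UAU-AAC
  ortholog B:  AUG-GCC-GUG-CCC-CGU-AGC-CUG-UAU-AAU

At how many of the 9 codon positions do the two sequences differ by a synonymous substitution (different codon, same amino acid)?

4

Codon 1: AUG Met / AUG Met — identical.
Codon 2: CUA Leu / GCC Ala — nonsynonymous.
Codon 3: GUA Val / GUG Val — synonymous.
Codon 4: CCC Pro / CCC Pro — identical.
Codon 5: CGG Arg / CGU Arg — synonymous.
Codon 6: CAA Gln / AGC Ser — nonsynonymous.
Codon 7: UUA Leu / CUG Leu — synonymous.
Codon 8: UAU Tyr / UAU Tyr — identical.
Codon 9: AAC Asn / AAU Asn — synonymous.
Synonymous differences: 4.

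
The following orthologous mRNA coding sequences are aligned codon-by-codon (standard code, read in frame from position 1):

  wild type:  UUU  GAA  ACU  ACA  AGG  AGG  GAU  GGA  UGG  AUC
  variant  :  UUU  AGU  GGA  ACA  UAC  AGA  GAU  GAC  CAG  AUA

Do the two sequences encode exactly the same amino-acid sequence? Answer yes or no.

Codon 1: UUU Phe / UUU Phe — identical.
Codon 2: GAA Glu / AGU Ser — nonsynonymous.
Codon 3: ACU Thr / GGA Gly — nonsynonymous.
Codon 4: ACA Thr / ACA Thr — identical.
Codon 5: AGG Arg / UAC Tyr — nonsynonymous.
Codon 6: AGG Arg / AGA Arg — synonymous.
Codon 7: GAU Asp / GAU Asp — identical.
Codon 8: GGA Gly / GAC Asp — nonsynonymous.
Codon 9: UGG Trp / CAG Gln — nonsynonymous.
Codon 10: AUC Ile / AUA Ile — synonymous.
Nonsynonymous differences: 5 → different protein.

no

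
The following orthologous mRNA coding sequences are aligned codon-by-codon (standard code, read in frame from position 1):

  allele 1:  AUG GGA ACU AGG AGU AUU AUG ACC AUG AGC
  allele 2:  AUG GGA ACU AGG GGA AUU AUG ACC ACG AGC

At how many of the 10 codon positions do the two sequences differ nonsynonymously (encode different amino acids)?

Codon 1: AUG Met / AUG Met — identical.
Codon 2: GGA Gly / GGA Gly — identical.
Codon 3: ACU Thr / ACU Thr — identical.
Codon 4: AGG Arg / AGG Arg — identical.
Codon 5: AGU Ser / GGA Gly — nonsynonymous.
Codon 6: AUU Ile / AUU Ile — identical.
Codon 7: AUG Met / AUG Met — identical.
Codon 8: ACC Thr / ACC Thr — identical.
Codon 9: AUG Met / ACG Thr — nonsynonymous.
Codon 10: AGC Ser / AGC Ser — identical.
Nonsynonymous differences: 2.

2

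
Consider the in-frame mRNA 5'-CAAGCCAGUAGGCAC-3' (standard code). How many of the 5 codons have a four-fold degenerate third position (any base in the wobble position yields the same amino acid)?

Codon 1 CAA (Gln): third position 2-fold.
Codon 2 GCC (Ala): third position 4-fold.
Codon 3 AGU (Ser): third position 2-fold.
Codon 4 AGG (Arg): third position 2-fold.
Codon 5 CAC (His): third position 2-fold.
Four-fold degenerate third positions: 1.

1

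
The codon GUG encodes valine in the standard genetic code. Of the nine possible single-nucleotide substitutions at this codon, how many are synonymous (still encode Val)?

3

Position 1: none → 0 synonymous.
Position 2: none → 0 synonymous.
Position 3: GUU, GUC, GUA → 3 synonymous.
Total: 0 + 0 + 3 = 3.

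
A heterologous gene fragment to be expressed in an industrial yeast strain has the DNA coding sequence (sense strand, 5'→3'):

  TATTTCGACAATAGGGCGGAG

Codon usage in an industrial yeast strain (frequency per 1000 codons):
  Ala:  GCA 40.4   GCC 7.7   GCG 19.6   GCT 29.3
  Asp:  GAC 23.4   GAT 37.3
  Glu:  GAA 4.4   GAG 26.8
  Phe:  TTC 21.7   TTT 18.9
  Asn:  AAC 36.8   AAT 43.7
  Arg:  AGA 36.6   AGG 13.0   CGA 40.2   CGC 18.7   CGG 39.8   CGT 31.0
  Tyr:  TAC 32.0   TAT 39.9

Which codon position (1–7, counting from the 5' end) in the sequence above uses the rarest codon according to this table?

Codon 1 TAT (Tyr): 39.9 per 1000.
Codon 2 TTC (Phe): 21.7 per 1000.
Codon 3 GAC (Asp): 23.4 per 1000.
Codon 4 AAT (Asn): 43.7 per 1000.
Codon 5 AGG (Arg): 13.0 per 1000.
Codon 6 GCG (Ala): 19.6 per 1000.
Codon 7 GAG (Glu): 26.8 per 1000.
Lowest frequency is 13.0 at codon 5.

5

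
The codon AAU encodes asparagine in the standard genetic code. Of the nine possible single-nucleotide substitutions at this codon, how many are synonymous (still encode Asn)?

1

Position 1: none → 0 synonymous.
Position 2: none → 0 synonymous.
Position 3: AAC → 1 synonymous.
Total: 0 + 0 + 1 = 1.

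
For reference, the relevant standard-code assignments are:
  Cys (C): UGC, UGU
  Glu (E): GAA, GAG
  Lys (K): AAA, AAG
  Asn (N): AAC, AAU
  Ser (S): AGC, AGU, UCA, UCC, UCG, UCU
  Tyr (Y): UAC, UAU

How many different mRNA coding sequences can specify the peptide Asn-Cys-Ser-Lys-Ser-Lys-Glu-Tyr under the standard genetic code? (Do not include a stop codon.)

2304

Asn: 2 codons.
Cys: 2 codons.
Ser: 6 codons.
Lys: 2 codons.
Ser: 6 codons.
Lys: 2 codons.
Glu: 2 codons.
Tyr: 2 codons.
2 × 2 × 6 × 2 × 6 × 2 × 2 × 2 = 2304.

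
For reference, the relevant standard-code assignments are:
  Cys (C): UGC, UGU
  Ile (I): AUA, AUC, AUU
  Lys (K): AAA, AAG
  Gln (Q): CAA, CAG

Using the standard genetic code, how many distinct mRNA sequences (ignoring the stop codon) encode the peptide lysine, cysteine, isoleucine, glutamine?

Lys: 2 codons.
Cys: 2 codons.
Ile: 3 codons.
Gln: 2 codons.
2 × 2 × 3 × 2 = 24.

24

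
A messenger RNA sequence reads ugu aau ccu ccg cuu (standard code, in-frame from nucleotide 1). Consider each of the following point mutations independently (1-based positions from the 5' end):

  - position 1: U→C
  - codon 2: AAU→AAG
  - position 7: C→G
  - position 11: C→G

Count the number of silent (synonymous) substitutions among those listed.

Codon 1: UGU (Cys) → CGU (Arg) — missense.
Codon 2: AAU (Asn) → AAG (Lys) — missense.
Codon 3: CCU (Pro) → GCU (Ala) — missense.
Codon 4: CCG (Pro) → CGG (Arg) — missense.
Synonymous: 0 of 4.

0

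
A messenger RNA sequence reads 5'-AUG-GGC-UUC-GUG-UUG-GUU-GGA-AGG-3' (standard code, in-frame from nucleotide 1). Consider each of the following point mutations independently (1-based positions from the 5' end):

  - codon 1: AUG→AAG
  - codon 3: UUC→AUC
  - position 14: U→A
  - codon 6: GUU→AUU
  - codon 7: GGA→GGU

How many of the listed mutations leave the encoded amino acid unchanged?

1

Codon 1: AUG (Met) → AAG (Lys) — missense.
Codon 3: UUC (Phe) → AUC (Ile) — missense.
Codon 5: UUG (Leu) → UAG (Stop) — nonsense.
Codon 6: GUU (Val) → AUU (Ile) — missense.
Codon 7: GGA (Gly) → GGU (Gly) — synonymous.
Synonymous: 1 of 5.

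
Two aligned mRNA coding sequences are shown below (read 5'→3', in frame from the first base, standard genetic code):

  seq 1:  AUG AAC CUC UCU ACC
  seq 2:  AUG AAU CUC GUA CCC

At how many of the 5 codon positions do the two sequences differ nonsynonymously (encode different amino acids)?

Codon 1: AUG Met / AUG Met — identical.
Codon 2: AAC Asn / AAU Asn — synonymous.
Codon 3: CUC Leu / CUC Leu — identical.
Codon 4: UCU Ser / GUA Val — nonsynonymous.
Codon 5: ACC Thr / CCC Pro — nonsynonymous.
Nonsynonymous differences: 2.

2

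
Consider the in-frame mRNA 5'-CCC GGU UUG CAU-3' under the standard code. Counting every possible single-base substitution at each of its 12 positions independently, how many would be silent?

Codon 1 (CCC, Pro): 3 synonymous substitutions.
Codon 2 (GGU, Gly): 3 synonymous substitutions.
Codon 3 (UUG, Leu): 2 synonymous substitutions.
Codon 4 (CAU, His): 1 synonymous substitution.
Total: 3 + 3 + 2 + 1 = 9.

9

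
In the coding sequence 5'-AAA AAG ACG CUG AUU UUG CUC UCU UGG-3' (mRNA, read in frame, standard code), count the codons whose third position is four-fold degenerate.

Codon 1 AAA (Lys): third position 2-fold.
Codon 2 AAG (Lys): third position 2-fold.
Codon 3 ACG (Thr): third position 4-fold.
Codon 4 CUG (Leu): third position 4-fold.
Codon 5 AUU (Ile): third position 3-fold.
Codon 6 UUG (Leu): third position 2-fold.
Codon 7 CUC (Leu): third position 4-fold.
Codon 8 UCU (Ser): third position 4-fold.
Codon 9 UGG (Trp): third position 1-fold.
Four-fold degenerate third positions: 4.

4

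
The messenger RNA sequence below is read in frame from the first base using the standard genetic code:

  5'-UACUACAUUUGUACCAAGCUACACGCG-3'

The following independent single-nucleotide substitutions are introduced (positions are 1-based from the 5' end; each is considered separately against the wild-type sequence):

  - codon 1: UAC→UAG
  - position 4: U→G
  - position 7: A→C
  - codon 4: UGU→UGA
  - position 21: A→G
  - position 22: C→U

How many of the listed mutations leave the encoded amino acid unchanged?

1

Codon 1: UAC (Tyr) → UAG (Stop) — nonsense.
Codon 2: UAC (Tyr) → GAC (Asp) — missense.
Codon 3: AUU (Ile) → CUU (Leu) — missense.
Codon 4: UGU (Cys) → UGA (Stop) — nonsense.
Codon 7: CUA (Leu) → CUG (Leu) — synonymous.
Codon 8: CAC (His) → UAC (Tyr) — missense.
Synonymous: 1 of 6.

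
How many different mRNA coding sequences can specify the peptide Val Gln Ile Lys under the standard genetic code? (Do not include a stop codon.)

48

Val: 4 codons.
Gln: 2 codons.
Ile: 3 codons.
Lys: 2 codons.
4 × 2 × 3 × 2 = 48.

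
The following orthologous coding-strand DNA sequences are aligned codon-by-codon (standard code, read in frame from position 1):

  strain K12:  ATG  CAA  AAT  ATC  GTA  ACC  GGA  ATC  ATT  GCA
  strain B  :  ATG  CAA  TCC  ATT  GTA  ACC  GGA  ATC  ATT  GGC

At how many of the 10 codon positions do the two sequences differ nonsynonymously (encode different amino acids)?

Codon 1: ATG Met / ATG Met — identical.
Codon 2: CAA Gln / CAA Gln — identical.
Codon 3: AAT Asn / TCC Ser — nonsynonymous.
Codon 4: ATC Ile / ATT Ile — synonymous.
Codon 5: GTA Val / GTA Val — identical.
Codon 6: ACC Thr / ACC Thr — identical.
Codon 7: GGA Gly / GGA Gly — identical.
Codon 8: ATC Ile / ATC Ile — identical.
Codon 9: ATT Ile / ATT Ile — identical.
Codon 10: GCA Ala / GGC Gly — nonsynonymous.
Nonsynonymous differences: 2.

2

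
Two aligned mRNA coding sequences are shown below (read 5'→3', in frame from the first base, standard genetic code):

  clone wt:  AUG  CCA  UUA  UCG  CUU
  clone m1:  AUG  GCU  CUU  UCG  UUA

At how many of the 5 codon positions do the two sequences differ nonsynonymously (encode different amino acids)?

1

Codon 1: AUG Met / AUG Met — identical.
Codon 2: CCA Pro / GCU Ala — nonsynonymous.
Codon 3: UUA Leu / CUU Leu — synonymous.
Codon 4: UCG Ser / UCG Ser — identical.
Codon 5: CUU Leu / UUA Leu — synonymous.
Nonsynonymous differences: 1.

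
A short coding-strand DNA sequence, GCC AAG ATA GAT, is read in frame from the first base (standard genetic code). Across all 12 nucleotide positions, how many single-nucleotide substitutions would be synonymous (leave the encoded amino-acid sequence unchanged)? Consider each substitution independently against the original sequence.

Codon 1 (GCC, Ala): 3 synonymous substitutions.
Codon 2 (AAG, Lys): 1 synonymous substitution.
Codon 3 (ATA, Ile): 2 synonymous substitutions.
Codon 4 (GAT, Asp): 1 synonymous substitution.
Total: 3 + 1 + 2 + 1 = 7.

7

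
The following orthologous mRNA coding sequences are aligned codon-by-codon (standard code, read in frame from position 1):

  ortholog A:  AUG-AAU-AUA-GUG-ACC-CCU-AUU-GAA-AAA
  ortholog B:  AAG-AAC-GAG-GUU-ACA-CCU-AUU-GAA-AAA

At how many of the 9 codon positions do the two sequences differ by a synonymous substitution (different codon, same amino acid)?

Codon 1: AUG Met / AAG Lys — nonsynonymous.
Codon 2: AAU Asn / AAC Asn — synonymous.
Codon 3: AUA Ile / GAG Glu — nonsynonymous.
Codon 4: GUG Val / GUU Val — synonymous.
Codon 5: ACC Thr / ACA Thr — synonymous.
Codon 6: CCU Pro / CCU Pro — identical.
Codon 7: AUU Ile / AUU Ile — identical.
Codon 8: GAA Glu / GAA Glu — identical.
Codon 9: AAA Lys / AAA Lys — identical.
Synonymous differences: 3.

3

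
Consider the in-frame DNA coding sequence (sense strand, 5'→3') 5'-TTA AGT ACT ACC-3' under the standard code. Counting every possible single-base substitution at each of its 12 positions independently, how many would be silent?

9

Codon 1 (TTA, Leu): 2 synonymous substitutions.
Codon 2 (AGT, Ser): 1 synonymous substitution.
Codon 3 (ACT, Thr): 3 synonymous substitutions.
Codon 4 (ACC, Thr): 3 synonymous substitutions.
Total: 2 + 1 + 3 + 3 = 9.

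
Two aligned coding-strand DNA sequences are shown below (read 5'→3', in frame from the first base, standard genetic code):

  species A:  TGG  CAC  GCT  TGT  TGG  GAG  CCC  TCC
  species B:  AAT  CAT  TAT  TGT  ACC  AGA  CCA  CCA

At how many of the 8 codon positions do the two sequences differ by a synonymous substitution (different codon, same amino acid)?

2

Codon 1: TGG Trp / AAT Asn — nonsynonymous.
Codon 2: CAC His / CAT His — synonymous.
Codon 3: GCT Ala / TAT Tyr — nonsynonymous.
Codon 4: TGT Cys / TGT Cys — identical.
Codon 5: TGG Trp / ACC Thr — nonsynonymous.
Codon 6: GAG Glu / AGA Arg — nonsynonymous.
Codon 7: CCC Pro / CCA Pro — synonymous.
Codon 8: TCC Ser / CCA Pro — nonsynonymous.
Synonymous differences: 2.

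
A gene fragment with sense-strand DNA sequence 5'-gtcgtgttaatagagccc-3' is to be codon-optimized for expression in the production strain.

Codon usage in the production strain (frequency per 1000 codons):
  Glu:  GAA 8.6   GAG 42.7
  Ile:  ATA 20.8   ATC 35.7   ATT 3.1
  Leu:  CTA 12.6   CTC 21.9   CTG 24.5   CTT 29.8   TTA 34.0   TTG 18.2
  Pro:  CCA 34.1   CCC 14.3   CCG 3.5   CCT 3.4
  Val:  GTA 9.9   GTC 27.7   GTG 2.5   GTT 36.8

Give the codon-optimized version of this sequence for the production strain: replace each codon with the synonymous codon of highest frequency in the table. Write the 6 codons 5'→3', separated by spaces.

Codon 1 (Val): best is GTT at 36.8.
Codon 2 (Val): best is GTT at 36.8.
Codon 3 (Leu): best is TTA at 34.0.
Codon 4 (Ile): best is ATC at 35.7.
Codon 5 (Glu): best is GAG at 42.7.
Codon 6 (Pro): best is CCA at 34.1.

GTT GTT TTA ATC GAG CCA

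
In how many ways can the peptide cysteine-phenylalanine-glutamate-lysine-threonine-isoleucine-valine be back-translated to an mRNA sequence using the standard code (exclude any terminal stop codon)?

768

Cys: 2 codons.
Phe: 2 codons.
Glu: 2 codons.
Lys: 2 codons.
Thr: 4 codons.
Ile: 3 codons.
Val: 4 codons.
2 × 2 × 2 × 2 × 4 × 3 × 4 = 768.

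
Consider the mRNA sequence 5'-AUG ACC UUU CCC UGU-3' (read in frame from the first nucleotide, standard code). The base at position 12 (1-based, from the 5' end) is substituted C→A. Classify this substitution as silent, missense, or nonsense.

Position 12 falls in codon 4: CCC → Pro.
After the substitution the codon is CCA → Pro.
Both encode Pro, so the change is synonymous.

silent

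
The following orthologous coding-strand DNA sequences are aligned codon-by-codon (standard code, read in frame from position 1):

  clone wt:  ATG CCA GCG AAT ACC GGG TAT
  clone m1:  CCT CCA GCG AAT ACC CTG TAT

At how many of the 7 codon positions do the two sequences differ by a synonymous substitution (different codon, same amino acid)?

Codon 1: ATG Met / CCT Pro — nonsynonymous.
Codon 2: CCA Pro / CCA Pro — identical.
Codon 3: GCG Ala / GCG Ala — identical.
Codon 4: AAT Asn / AAT Asn — identical.
Codon 5: ACC Thr / ACC Thr — identical.
Codon 6: GGG Gly / CTG Leu — nonsynonymous.
Codon 7: TAT Tyr / TAT Tyr — identical.
Synonymous differences: 0.

0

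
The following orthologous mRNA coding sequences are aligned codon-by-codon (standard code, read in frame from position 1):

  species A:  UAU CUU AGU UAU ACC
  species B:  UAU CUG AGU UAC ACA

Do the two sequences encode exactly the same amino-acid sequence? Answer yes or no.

Codon 1: UAU Tyr / UAU Tyr — identical.
Codon 2: CUU Leu / CUG Leu — synonymous.
Codon 3: AGU Ser / AGU Ser — identical.
Codon 4: UAU Tyr / UAC Tyr — synonymous.
Codon 5: ACC Thr / ACA Thr — synonymous.
Nonsynonymous differences: 0 → same protein.

yes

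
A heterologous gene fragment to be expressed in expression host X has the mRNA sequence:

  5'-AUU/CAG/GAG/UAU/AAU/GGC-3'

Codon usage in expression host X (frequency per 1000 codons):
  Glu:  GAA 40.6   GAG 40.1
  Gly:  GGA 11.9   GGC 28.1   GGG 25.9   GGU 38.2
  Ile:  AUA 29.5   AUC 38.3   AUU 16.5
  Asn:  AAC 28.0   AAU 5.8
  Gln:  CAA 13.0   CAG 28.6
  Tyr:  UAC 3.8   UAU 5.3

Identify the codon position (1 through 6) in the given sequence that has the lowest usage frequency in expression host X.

Codon 1 AUU (Ile): 16.5 per 1000.
Codon 2 CAG (Gln): 28.6 per 1000.
Codon 3 GAG (Glu): 40.1 per 1000.
Codon 4 UAU (Tyr): 5.3 per 1000.
Codon 5 AAU (Asn): 5.8 per 1000.
Codon 6 GGC (Gly): 28.1 per 1000.
Lowest frequency is 5.3 at codon 4.

4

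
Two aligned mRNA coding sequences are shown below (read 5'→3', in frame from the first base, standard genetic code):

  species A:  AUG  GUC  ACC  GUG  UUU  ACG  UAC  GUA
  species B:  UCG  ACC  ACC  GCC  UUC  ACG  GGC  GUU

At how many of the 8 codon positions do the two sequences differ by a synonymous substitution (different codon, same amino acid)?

Codon 1: AUG Met / UCG Ser — nonsynonymous.
Codon 2: GUC Val / ACC Thr — nonsynonymous.
Codon 3: ACC Thr / ACC Thr — identical.
Codon 4: GUG Val / GCC Ala — nonsynonymous.
Codon 5: UUU Phe / UUC Phe — synonymous.
Codon 6: ACG Thr / ACG Thr — identical.
Codon 7: UAC Tyr / GGC Gly — nonsynonymous.
Codon 8: GUA Val / GUU Val — synonymous.
Synonymous differences: 2.

2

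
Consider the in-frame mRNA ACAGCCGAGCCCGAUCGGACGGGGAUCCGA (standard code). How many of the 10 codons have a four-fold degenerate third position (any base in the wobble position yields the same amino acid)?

Codon 1 ACA (Thr): third position 4-fold.
Codon 2 GCC (Ala): third position 4-fold.
Codon 3 GAG (Glu): third position 2-fold.
Codon 4 CCC (Pro): third position 4-fold.
Codon 5 GAU (Asp): third position 2-fold.
Codon 6 CGG (Arg): third position 4-fold.
Codon 7 ACG (Thr): third position 4-fold.
Codon 8 GGG (Gly): third position 4-fold.
Codon 9 AUC (Ile): third position 3-fold.
Codon 10 CGA (Arg): third position 4-fold.
Four-fold degenerate third positions: 7.

7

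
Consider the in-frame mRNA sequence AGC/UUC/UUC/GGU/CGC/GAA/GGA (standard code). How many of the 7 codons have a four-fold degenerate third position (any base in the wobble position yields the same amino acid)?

Codon 1 AGC (Ser): third position 2-fold.
Codon 2 UUC (Phe): third position 2-fold.
Codon 3 UUC (Phe): third position 2-fold.
Codon 4 GGU (Gly): third position 4-fold.
Codon 5 CGC (Arg): third position 4-fold.
Codon 6 GAA (Glu): third position 2-fold.
Codon 7 GGA (Gly): third position 4-fold.
Four-fold degenerate third positions: 3.

3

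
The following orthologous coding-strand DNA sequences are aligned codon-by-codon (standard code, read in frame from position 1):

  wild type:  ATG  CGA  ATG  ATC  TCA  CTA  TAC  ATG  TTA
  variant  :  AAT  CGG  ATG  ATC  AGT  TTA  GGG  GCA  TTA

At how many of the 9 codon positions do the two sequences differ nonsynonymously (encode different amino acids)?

Codon 1: ATG Met / AAT Asn — nonsynonymous.
Codon 2: CGA Arg / CGG Arg — synonymous.
Codon 3: ATG Met / ATG Met — identical.
Codon 4: ATC Ile / ATC Ile — identical.
Codon 5: TCA Ser / AGT Ser — synonymous.
Codon 6: CTA Leu / TTA Leu — synonymous.
Codon 7: TAC Tyr / GGG Gly — nonsynonymous.
Codon 8: ATG Met / GCA Ala — nonsynonymous.
Codon 9: TTA Leu / TTA Leu — identical.
Nonsynonymous differences: 3.

3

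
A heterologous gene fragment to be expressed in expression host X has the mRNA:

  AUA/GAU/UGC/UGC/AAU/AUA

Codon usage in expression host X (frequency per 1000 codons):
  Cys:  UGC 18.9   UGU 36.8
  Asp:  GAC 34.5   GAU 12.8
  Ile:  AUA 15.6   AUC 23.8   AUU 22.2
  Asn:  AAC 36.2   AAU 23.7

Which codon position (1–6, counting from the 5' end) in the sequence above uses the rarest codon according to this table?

Codon 1 AUA (Ile): 15.6 per 1000.
Codon 2 GAU (Asp): 12.8 per 1000.
Codon 3 UGC (Cys): 18.9 per 1000.
Codon 4 UGC (Cys): 18.9 per 1000.
Codon 5 AAU (Asn): 23.7 per 1000.
Codon 6 AUA (Ile): 15.6 per 1000.
Lowest frequency is 12.8 at codon 2.

2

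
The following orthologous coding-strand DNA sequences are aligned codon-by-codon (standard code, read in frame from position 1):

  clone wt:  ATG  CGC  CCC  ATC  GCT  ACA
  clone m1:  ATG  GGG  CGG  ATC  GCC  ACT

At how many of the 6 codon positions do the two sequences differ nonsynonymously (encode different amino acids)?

2

Codon 1: ATG Met / ATG Met — identical.
Codon 2: CGC Arg / GGG Gly — nonsynonymous.
Codon 3: CCC Pro / CGG Arg — nonsynonymous.
Codon 4: ATC Ile / ATC Ile — identical.
Codon 5: GCT Ala / GCC Ala — synonymous.
Codon 6: ACA Thr / ACT Thr — synonymous.
Nonsynonymous differences: 2.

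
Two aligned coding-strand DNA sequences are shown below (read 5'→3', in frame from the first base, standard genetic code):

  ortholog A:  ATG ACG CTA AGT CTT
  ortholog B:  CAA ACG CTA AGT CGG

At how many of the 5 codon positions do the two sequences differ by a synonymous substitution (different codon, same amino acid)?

0

Codon 1: ATG Met / CAA Gln — nonsynonymous.
Codon 2: ACG Thr / ACG Thr — identical.
Codon 3: CTA Leu / CTA Leu — identical.
Codon 4: AGT Ser / AGT Ser — identical.
Codon 5: CTT Leu / CGG Arg — nonsynonymous.
Synonymous differences: 0.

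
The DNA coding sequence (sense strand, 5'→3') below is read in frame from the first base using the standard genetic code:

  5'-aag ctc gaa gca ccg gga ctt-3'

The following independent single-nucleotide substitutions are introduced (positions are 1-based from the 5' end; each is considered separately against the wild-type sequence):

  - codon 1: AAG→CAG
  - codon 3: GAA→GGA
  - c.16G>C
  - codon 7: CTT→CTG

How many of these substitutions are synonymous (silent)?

Codon 1: AAG (Lys) → CAG (Gln) — missense.
Codon 3: GAA (Glu) → GGA (Gly) — missense.
Codon 6: GGA (Gly) → CGA (Arg) — missense.
Codon 7: CTT (Leu) → CTG (Leu) — synonymous.
Synonymous: 1 of 4.

1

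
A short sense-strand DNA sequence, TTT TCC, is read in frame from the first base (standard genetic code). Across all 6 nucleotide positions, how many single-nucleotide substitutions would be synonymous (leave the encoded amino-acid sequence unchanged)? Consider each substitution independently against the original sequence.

4

Codon 1 (TTT, Phe): 1 synonymous substitution.
Codon 2 (TCC, Ser): 3 synonymous substitutions.
Total: 1 + 3 = 4.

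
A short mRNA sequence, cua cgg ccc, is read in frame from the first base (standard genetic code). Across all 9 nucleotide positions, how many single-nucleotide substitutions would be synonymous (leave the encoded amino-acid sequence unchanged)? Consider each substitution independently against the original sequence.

Codon 1 (CUA, Leu): 4 synonymous substitutions.
Codon 2 (CGG, Arg): 4 synonymous substitutions.
Codon 3 (CCC, Pro): 3 synonymous substitutions.
Total: 4 + 4 + 3 = 11.

11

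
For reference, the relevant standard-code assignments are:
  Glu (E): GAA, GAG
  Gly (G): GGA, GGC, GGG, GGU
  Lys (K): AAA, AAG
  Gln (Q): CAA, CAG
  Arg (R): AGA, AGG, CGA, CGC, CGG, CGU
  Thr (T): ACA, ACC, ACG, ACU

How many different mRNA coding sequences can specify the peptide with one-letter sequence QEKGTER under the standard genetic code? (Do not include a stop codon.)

1536

Gln: 2 codons.
Glu: 2 codons.
Lys: 2 codons.
Gly: 4 codons.
Thr: 4 codons.
Glu: 2 codons.
Arg: 6 codons.
2 × 2 × 2 × 4 × 4 × 2 × 6 = 1536.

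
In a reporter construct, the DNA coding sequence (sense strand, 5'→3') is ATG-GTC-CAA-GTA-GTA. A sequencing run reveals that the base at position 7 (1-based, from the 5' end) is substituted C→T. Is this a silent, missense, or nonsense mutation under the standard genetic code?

Position 7 falls in codon 3: CAA → Gln.
After the substitution the codon is TAA → Stop.
The new codon is a stop codon, so this is a nonsense mutation.

nonsense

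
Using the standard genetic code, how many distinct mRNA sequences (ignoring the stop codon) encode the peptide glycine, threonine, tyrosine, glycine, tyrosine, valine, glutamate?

Gly: 4 codons.
Thr: 4 codons.
Tyr: 2 codons.
Gly: 4 codons.
Tyr: 2 codons.
Val: 4 codons.
Glu: 2 codons.
4 × 4 × 2 × 4 × 2 × 4 × 2 = 2048.

2048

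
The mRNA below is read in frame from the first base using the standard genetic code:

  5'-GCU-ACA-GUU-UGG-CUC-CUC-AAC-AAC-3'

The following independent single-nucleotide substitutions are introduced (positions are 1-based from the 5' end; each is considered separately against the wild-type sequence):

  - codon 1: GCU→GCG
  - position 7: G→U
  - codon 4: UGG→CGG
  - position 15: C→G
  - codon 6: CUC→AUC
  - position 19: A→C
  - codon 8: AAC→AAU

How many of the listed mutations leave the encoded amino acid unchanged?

3

Codon 1: GCU (Ala) → GCG (Ala) — synonymous.
Codon 3: GUU (Val) → UUU (Phe) — missense.
Codon 4: UGG (Trp) → CGG (Arg) — missense.
Codon 5: CUC (Leu) → CUG (Leu) — synonymous.
Codon 6: CUC (Leu) → AUC (Ile) — missense.
Codon 7: AAC (Asn) → CAC (His) — missense.
Codon 8: AAC (Asn) → AAU (Asn) — synonymous.
Synonymous: 3 of 7.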